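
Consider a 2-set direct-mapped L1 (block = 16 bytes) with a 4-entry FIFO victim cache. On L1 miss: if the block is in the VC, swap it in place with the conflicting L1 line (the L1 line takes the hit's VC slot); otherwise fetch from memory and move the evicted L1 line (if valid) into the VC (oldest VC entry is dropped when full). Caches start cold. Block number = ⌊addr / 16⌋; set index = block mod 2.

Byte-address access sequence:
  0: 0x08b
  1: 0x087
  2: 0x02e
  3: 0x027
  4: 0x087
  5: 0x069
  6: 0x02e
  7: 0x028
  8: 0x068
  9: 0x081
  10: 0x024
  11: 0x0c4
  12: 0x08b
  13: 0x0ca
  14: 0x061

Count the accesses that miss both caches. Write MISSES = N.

#0 0x8b→b8/s0 MISS; vc=[]
#1 0x87→b8/s0 L1-HIT; vc=[]
#2 0x2e→b2/s0 MISS; vc=[8]
#3 0x27→b2/s0 L1-HIT; vc=[8]
#4 0x87→b8/s0 VC-HIT; vc=[2]
#5 0x69→b6/s0 MISS; vc=[2,8]
#6 0x2e→b2/s0 VC-HIT; vc=[6,8]
#7 0x28→b2/s0 L1-HIT; vc=[6,8]
#8 0x68→b6/s0 VC-HIT; vc=[2,8]
#9 0x81→b8/s0 VC-HIT; vc=[2,6]
#10 0x24→b2/s0 VC-HIT; vc=[8,6]
#11 0xc4→b12/s0 MISS; vc=[8,6,2]
#12 0x8b→b8/s0 VC-HIT; vc=[12,6,2]
#13 0xca→b12/s0 VC-HIT; vc=[8,6,2]
#14 0x61→b6/s0 VC-HIT; vc=[8,12,2]

MISSES = 4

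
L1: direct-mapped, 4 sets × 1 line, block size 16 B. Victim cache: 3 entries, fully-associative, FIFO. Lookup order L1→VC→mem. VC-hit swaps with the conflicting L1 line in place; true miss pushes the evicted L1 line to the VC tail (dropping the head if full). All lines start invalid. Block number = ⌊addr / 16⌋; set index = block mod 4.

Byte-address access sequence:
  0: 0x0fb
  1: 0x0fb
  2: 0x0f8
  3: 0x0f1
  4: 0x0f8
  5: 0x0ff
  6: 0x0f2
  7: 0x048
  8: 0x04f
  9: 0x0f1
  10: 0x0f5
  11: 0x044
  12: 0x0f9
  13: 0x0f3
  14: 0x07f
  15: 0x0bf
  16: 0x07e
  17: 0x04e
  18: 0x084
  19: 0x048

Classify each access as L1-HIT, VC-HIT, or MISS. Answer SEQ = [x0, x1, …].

SEQ = [MISS, L1-HIT, L1-HIT, L1-HIT, L1-HIT, L1-HIT, L1-HIT, MISS, L1-HIT, L1-HIT, L1-HIT, L1-HIT, L1-HIT, L1-HIT, MISS, MISS, VC-HIT, L1-HIT, MISS, VC-HIT]

  [0] addr=0xfb blk=15 s=3: MISS | VC []
  [1] addr=0xfb blk=15 s=3: L1-HIT | VC []
  [2] addr=0xf8 blk=15 s=3: L1-HIT | VC []
  [3] addr=0xf1 blk=15 s=3: L1-HIT | VC []
  [4] addr=0xf8 blk=15 s=3: L1-HIT | VC []
  [5] addr=0xff blk=15 s=3: L1-HIT | VC []
  [6] addr=0xf2 blk=15 s=3: L1-HIT | VC []
  [7] addr=0x48 blk=4 s=0: MISS | VC []
  [8] addr=0x4f blk=4 s=0: L1-HIT | VC []
  [9] addr=0xf1 blk=15 s=3: L1-HIT | VC []
  [10] addr=0xf5 blk=15 s=3: L1-HIT | VC []
  [11] addr=0x44 blk=4 s=0: L1-HIT | VC []
  [12] addr=0xf9 blk=15 s=3: L1-HIT | VC []
  [13] addr=0xf3 blk=15 s=3: L1-HIT | VC []
  [14] addr=0x7f blk=7 s=3: MISS | VC [15]
  [15] addr=0xbf blk=11 s=3: MISS | VC [15, 7]
  [16] addr=0x7e blk=7 s=3: VC-HIT | VC [15, 11]
  [17] addr=0x4e blk=4 s=0: L1-HIT | VC [15, 11]
  [18] addr=0x84 blk=8 s=0: MISS | VC [15, 11, 4]
  [19] addr=0x48 blk=4 s=0: VC-HIT | VC [15, 11, 8]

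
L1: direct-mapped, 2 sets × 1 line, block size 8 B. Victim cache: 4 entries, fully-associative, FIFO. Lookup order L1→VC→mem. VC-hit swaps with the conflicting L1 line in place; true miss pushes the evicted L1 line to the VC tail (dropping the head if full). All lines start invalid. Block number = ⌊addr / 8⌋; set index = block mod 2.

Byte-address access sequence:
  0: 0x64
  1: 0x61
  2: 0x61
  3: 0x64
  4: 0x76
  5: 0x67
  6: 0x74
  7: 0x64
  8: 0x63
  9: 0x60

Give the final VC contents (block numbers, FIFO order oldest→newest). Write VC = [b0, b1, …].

VC = [14]

  [0] addr=0x64 blk=12 s=0: MISS | VC []
  [1] addr=0x61 blk=12 s=0: L1-HIT | VC []
  [2] addr=0x61 blk=12 s=0: L1-HIT | VC []
  [3] addr=0x64 blk=12 s=0: L1-HIT | VC []
  [4] addr=0x76 blk=14 s=0: MISS | VC [12]
  [5] addr=0x67 blk=12 s=0: VC-HIT | VC [14]
  [6] addr=0x74 blk=14 s=0: VC-HIT | VC [12]
  [7] addr=0x64 blk=12 s=0: VC-HIT | VC [14]
  [8] addr=0x63 blk=12 s=0: L1-HIT | VC [14]
  [9] addr=0x60 blk=12 s=0: L1-HIT | VC [14]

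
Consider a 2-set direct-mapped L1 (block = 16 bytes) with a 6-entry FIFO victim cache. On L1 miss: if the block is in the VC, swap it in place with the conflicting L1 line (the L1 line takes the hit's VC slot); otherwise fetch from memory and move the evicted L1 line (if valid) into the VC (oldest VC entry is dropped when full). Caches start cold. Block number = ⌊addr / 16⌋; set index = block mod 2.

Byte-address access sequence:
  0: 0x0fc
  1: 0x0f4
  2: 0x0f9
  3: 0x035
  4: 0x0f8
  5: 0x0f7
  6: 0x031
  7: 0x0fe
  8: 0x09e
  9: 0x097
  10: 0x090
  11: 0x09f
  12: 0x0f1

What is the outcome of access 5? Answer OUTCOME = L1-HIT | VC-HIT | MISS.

OUTCOME = L1-HIT

  [0] addr=0xfc blk=15 s=1: MISS | VC []
  [1] addr=0xf4 blk=15 s=1: L1-HIT | VC []
  [2] addr=0xf9 blk=15 s=1: L1-HIT | VC []
  [3] addr=0x35 blk=3 s=1: MISS | VC [15]
  [4] addr=0xf8 blk=15 s=1: VC-HIT | VC [3]
  [5] addr=0xf7 blk=15 s=1: L1-HIT | VC [3]
  [6] addr=0x31 blk=3 s=1: VC-HIT | VC [15]
  [7] addr=0xfe blk=15 s=1: VC-HIT | VC [3]
  [8] addr=0x9e blk=9 s=1: MISS | VC [3, 15]
  [9] addr=0x97 blk=9 s=1: L1-HIT | VC [3, 15]
  [10] addr=0x90 blk=9 s=1: L1-HIT | VC [3, 15]
  [11] addr=0x9f blk=9 s=1: L1-HIT | VC [3, 15]
  [12] addr=0xf1 blk=15 s=1: VC-HIT | VC [3, 9]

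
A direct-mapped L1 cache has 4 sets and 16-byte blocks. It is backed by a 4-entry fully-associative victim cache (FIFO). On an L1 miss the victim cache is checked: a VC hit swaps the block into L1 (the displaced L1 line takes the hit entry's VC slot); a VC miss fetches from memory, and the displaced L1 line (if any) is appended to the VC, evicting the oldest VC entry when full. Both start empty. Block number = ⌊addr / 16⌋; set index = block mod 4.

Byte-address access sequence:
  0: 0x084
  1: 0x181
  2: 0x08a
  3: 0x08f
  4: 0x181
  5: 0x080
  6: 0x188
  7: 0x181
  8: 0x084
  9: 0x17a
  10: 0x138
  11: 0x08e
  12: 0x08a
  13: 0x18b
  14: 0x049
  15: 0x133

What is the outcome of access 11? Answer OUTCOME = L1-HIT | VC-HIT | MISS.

0: 0x84 (blk 8, set 0) → MISS  vc=[]
1: 0x181 (blk 24, set 0) → MISS  vc=[8]
2: 0x8a (blk 8, set 0) → VC-HIT  vc=[24]
3: 0x8f (blk 8, set 0) → L1-HIT  vc=[24]
4: 0x181 (blk 24, set 0) → VC-HIT  vc=[8]
5: 0x80 (blk 8, set 0) → VC-HIT  vc=[24]
6: 0x188 (blk 24, set 0) → VC-HIT  vc=[8]
7: 0x181 (blk 24, set 0) → L1-HIT  vc=[8]
8: 0x84 (blk 8, set 0) → VC-HIT  vc=[24]
9: 0x17a (blk 23, set 3) → MISS  vc=[24]
10: 0x138 (blk 19, set 3) → MISS  vc=[24, 23]
11: 0x8e (blk 8, set 0) → L1-HIT  vc=[24, 23]
12: 0x8a (blk 8, set 0) → L1-HIT  vc=[24, 23]
13: 0x18b (blk 24, set 0) → VC-HIT  vc=[8, 23]
14: 0x49 (blk 4, set 0) → MISS  vc=[8, 23, 24]
15: 0x133 (blk 19, set 3) → L1-HIT  vc=[8, 23, 24]

OUTCOME = L1-HIT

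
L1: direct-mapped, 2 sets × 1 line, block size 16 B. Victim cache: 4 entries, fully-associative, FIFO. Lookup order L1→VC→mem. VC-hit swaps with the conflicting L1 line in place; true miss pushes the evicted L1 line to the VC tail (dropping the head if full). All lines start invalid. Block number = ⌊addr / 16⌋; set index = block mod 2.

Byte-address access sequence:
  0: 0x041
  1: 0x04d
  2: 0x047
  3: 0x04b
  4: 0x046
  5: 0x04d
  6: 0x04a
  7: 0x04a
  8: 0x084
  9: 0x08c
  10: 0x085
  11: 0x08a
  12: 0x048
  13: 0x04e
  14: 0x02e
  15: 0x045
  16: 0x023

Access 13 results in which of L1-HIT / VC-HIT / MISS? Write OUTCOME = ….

  [0] addr=0x41 blk=4 s=0: MISS | VC []
  [1] addr=0x4d blk=4 s=0: L1-HIT | VC []
  [2] addr=0x47 blk=4 s=0: L1-HIT | VC []
  [3] addr=0x4b blk=4 s=0: L1-HIT | VC []
  [4] addr=0x46 blk=4 s=0: L1-HIT | VC []
  [5] addr=0x4d blk=4 s=0: L1-HIT | VC []
  [6] addr=0x4a blk=4 s=0: L1-HIT | VC []
  [7] addr=0x4a blk=4 s=0: L1-HIT | VC []
  [8] addr=0x84 blk=8 s=0: MISS | VC [4]
  [9] addr=0x8c blk=8 s=0: L1-HIT | VC [4]
  [10] addr=0x85 blk=8 s=0: L1-HIT | VC [4]
  [11] addr=0x8a blk=8 s=0: L1-HIT | VC [4]
  [12] addr=0x48 blk=4 s=0: VC-HIT | VC [8]
  [13] addr=0x4e blk=4 s=0: L1-HIT | VC [8]
  [14] addr=0x2e blk=2 s=0: MISS | VC [8, 4]
  [15] addr=0x45 blk=4 s=0: VC-HIT | VC [8, 2]
  [16] addr=0x23 blk=2 s=0: VC-HIT | VC [8, 4]

OUTCOME = L1-HIT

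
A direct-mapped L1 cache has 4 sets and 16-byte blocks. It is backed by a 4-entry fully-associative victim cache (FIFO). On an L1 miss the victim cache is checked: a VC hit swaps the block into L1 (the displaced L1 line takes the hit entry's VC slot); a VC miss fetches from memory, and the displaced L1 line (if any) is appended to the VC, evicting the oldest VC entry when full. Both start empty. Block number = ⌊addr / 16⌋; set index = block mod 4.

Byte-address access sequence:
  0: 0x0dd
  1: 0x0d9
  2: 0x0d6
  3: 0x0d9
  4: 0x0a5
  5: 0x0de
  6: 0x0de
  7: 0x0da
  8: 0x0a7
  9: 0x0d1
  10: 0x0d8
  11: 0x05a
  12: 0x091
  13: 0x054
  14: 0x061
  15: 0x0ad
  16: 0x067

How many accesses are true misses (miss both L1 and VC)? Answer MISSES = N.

MISSES = 5

#0 0xdd→b13/s1 MISS; vc=[]
#1 0xd9→b13/s1 L1-HIT; vc=[]
#2 0xd6→b13/s1 L1-HIT; vc=[]
#3 0xd9→b13/s1 L1-HIT; vc=[]
#4 0xa5→b10/s2 MISS; vc=[]
#5 0xde→b13/s1 L1-HIT; vc=[]
#6 0xde→b13/s1 L1-HIT; vc=[]
#7 0xda→b13/s1 L1-HIT; vc=[]
#8 0xa7→b10/s2 L1-HIT; vc=[]
#9 0xd1→b13/s1 L1-HIT; vc=[]
#10 0xd8→b13/s1 L1-HIT; vc=[]
#11 0x5a→b5/s1 MISS; vc=[13]
#12 0x91→b9/s1 MISS; vc=[13,5]
#13 0x54→b5/s1 VC-HIT; vc=[13,9]
#14 0x61→b6/s2 MISS; vc=[13,9,10]
#15 0xad→b10/s2 VC-HIT; vc=[13,9,6]
#16 0x67→b6/s2 VC-HIT; vc=[13,9,10]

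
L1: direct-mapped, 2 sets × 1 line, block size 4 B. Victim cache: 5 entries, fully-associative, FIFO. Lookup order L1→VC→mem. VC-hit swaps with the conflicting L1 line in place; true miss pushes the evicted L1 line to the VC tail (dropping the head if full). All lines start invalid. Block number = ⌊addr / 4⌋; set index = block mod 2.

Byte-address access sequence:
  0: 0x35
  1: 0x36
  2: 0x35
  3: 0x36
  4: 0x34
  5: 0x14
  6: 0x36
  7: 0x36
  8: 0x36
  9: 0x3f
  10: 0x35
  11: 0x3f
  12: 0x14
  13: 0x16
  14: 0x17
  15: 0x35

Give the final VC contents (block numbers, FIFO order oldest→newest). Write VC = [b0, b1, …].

  [0] addr=0x35 blk=13 s=1: MISS | VC []
  [1] addr=0x36 blk=13 s=1: L1-HIT | VC []
  [2] addr=0x35 blk=13 s=1: L1-HIT | VC []
  [3] addr=0x36 blk=13 s=1: L1-HIT | VC []
  [4] addr=0x34 blk=13 s=1: L1-HIT | VC []
  [5] addr=0x14 blk=5 s=1: MISS | VC [13]
  [6] addr=0x36 blk=13 s=1: VC-HIT | VC [5]
  [7] addr=0x36 blk=13 s=1: L1-HIT | VC [5]
  [8] addr=0x36 blk=13 s=1: L1-HIT | VC [5]
  [9] addr=0x3f blk=15 s=1: MISS | VC [5, 13]
  [10] addr=0x35 blk=13 s=1: VC-HIT | VC [5, 15]
  [11] addr=0x3f blk=15 s=1: VC-HIT | VC [5, 13]
  [12] addr=0x14 blk=5 s=1: VC-HIT | VC [15, 13]
  [13] addr=0x16 blk=5 s=1: L1-HIT | VC [15, 13]
  [14] addr=0x17 blk=5 s=1: L1-HIT | VC [15, 13]
  [15] addr=0x35 blk=13 s=1: VC-HIT | VC [15, 5]

VC = [15, 5]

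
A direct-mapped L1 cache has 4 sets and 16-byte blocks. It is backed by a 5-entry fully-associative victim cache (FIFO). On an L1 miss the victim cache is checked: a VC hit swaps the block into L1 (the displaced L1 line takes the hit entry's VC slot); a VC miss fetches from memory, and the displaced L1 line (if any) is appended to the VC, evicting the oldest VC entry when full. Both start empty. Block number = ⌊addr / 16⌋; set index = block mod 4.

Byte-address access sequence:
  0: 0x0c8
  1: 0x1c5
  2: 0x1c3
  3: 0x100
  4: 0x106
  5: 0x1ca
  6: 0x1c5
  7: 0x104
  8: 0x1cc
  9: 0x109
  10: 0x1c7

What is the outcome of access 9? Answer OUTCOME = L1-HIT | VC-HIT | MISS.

OUTCOME = VC-HIT

  [0] addr=0xc8 blk=12 s=0: MISS | VC []
  [1] addr=0x1c5 blk=28 s=0: MISS | VC [12]
  [2] addr=0x1c3 blk=28 s=0: L1-HIT | VC [12]
  [3] addr=0x100 blk=16 s=0: MISS | VC [12, 28]
  [4] addr=0x106 blk=16 s=0: L1-HIT | VC [12, 28]
  [5] addr=0x1ca blk=28 s=0: VC-HIT | VC [12, 16]
  [6] addr=0x1c5 blk=28 s=0: L1-HIT | VC [12, 16]
  [7] addr=0x104 blk=16 s=0: VC-HIT | VC [12, 28]
  [8] addr=0x1cc blk=28 s=0: VC-HIT | VC [12, 16]
  [9] addr=0x109 blk=16 s=0: VC-HIT | VC [12, 28]
  [10] addr=0x1c7 blk=28 s=0: VC-HIT | VC [12, 16]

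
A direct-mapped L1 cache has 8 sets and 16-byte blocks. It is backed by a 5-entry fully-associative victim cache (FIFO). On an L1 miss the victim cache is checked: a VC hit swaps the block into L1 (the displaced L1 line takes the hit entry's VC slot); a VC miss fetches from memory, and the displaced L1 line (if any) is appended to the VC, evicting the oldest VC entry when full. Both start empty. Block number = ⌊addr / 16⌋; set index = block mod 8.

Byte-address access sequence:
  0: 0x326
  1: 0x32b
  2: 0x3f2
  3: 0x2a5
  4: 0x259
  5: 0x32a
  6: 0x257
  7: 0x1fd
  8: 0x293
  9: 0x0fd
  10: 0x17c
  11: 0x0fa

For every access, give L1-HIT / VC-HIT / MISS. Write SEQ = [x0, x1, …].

#0 0x326→b50/s2 MISS; vc=[]
#1 0x32b→b50/s2 L1-HIT; vc=[]
#2 0x3f2→b63/s7 MISS; vc=[]
#3 0x2a5→b42/s2 MISS; vc=[50]
#4 0x259→b37/s5 MISS; vc=[50]
#5 0x32a→b50/s2 VC-HIT; vc=[42]
#6 0x257→b37/s5 L1-HIT; vc=[42]
#7 0x1fd→b31/s7 MISS; vc=[42,63]
#8 0x293→b41/s1 MISS; vc=[42,63]
#9 0xfd→b15/s7 MISS; vc=[42,63,31]
#10 0x17c→b23/s7 MISS; vc=[42,63,31,15]
#11 0xfa→b15/s7 VC-HIT; vc=[42,63,31,23]

SEQ = [MISS, L1-HIT, MISS, MISS, MISS, VC-HIT, L1-HIT, MISS, MISS, MISS, MISS, VC-HIT]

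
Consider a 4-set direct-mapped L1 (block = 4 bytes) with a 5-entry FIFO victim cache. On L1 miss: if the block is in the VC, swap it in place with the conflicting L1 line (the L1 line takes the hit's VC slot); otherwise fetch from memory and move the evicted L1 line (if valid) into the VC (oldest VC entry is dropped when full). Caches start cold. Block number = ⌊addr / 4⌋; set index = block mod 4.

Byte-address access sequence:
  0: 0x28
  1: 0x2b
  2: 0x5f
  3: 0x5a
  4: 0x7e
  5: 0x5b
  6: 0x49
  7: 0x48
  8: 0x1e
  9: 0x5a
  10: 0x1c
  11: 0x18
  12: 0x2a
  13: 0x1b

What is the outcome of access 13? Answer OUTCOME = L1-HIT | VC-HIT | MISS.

  [0] addr=0x28 blk=10 s=2: MISS | VC []
  [1] addr=0x2b blk=10 s=2: L1-HIT | VC []
  [2] addr=0x5f blk=23 s=3: MISS | VC []
  [3] addr=0x5a blk=22 s=2: MISS | VC [10]
  [4] addr=0x7e blk=31 s=3: MISS | VC [10, 23]
  [5] addr=0x5b blk=22 s=2: L1-HIT | VC [10, 23]
  [6] addr=0x49 blk=18 s=2: MISS | VC [10, 23, 22]
  [7] addr=0x48 blk=18 s=2: L1-HIT | VC [10, 23, 22]
  [8] addr=0x1e blk=7 s=3: MISS | VC [10, 23, 22, 31]
  [9] addr=0x5a blk=22 s=2: VC-HIT | VC [10, 23, 18, 31]
  [10] addr=0x1c blk=7 s=3: L1-HIT | VC [10, 23, 18, 31]
  [11] addr=0x18 blk=6 s=2: MISS | VC [10, 23, 18, 31, 22]
  [12] addr=0x2a blk=10 s=2: VC-HIT | VC [6, 23, 18, 31, 22]
  [13] addr=0x1b blk=6 s=2: VC-HIT | VC [10, 23, 18, 31, 22]

OUTCOME = VC-HIT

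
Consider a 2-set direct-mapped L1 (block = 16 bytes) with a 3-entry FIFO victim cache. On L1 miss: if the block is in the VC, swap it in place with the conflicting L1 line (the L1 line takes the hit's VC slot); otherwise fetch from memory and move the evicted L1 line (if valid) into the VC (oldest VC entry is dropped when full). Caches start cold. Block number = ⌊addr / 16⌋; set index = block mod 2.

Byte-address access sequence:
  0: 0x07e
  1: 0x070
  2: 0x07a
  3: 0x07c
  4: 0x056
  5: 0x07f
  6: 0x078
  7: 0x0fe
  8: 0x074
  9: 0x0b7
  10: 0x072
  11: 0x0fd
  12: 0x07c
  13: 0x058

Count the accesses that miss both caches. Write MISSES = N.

MISSES = 4

#0 0x7e→b7/s1 MISS; vc=[]
#1 0x70→b7/s1 L1-HIT; vc=[]
#2 0x7a→b7/s1 L1-HIT; vc=[]
#3 0x7c→b7/s1 L1-HIT; vc=[]
#4 0x56→b5/s1 MISS; vc=[7]
#5 0x7f→b7/s1 VC-HIT; vc=[5]
#6 0x78→b7/s1 L1-HIT; vc=[5]
#7 0xfe→b15/s1 MISS; vc=[5,7]
#8 0x74→b7/s1 VC-HIT; vc=[5,15]
#9 0xb7→b11/s1 MISS; vc=[5,15,7]
#10 0x72→b7/s1 VC-HIT; vc=[5,15,11]
#11 0xfd→b15/s1 VC-HIT; vc=[5,7,11]
#12 0x7c→b7/s1 VC-HIT; vc=[5,15,11]
#13 0x58→b5/s1 VC-HIT; vc=[7,15,11]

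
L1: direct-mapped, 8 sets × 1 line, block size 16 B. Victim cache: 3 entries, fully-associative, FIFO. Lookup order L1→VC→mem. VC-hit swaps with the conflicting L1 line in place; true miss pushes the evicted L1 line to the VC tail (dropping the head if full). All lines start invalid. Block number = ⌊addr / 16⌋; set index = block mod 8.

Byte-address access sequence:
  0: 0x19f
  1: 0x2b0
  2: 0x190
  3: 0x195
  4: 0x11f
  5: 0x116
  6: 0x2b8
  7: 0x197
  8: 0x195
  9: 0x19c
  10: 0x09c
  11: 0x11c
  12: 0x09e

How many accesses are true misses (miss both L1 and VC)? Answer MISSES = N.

0: 0x19f (blk 25, set 1) → MISS  vc=[]
1: 0x2b0 (blk 43, set 3) → MISS  vc=[]
2: 0x190 (blk 25, set 1) → L1-HIT  vc=[]
3: 0x195 (blk 25, set 1) → L1-HIT  vc=[]
4: 0x11f (blk 17, set 1) → MISS  vc=[25]
5: 0x116 (blk 17, set 1) → L1-HIT  vc=[25]
6: 0x2b8 (blk 43, set 3) → L1-HIT  vc=[25]
7: 0x197 (blk 25, set 1) → VC-HIT  vc=[17]
8: 0x195 (blk 25, set 1) → L1-HIT  vc=[17]
9: 0x19c (blk 25, set 1) → L1-HIT  vc=[17]
10: 0x9c (blk 9, set 1) → MISS  vc=[17, 25]
11: 0x11c (blk 17, set 1) → VC-HIT  vc=[9, 25]
12: 0x9e (blk 9, set 1) → VC-HIT  vc=[17, 25]

MISSES = 4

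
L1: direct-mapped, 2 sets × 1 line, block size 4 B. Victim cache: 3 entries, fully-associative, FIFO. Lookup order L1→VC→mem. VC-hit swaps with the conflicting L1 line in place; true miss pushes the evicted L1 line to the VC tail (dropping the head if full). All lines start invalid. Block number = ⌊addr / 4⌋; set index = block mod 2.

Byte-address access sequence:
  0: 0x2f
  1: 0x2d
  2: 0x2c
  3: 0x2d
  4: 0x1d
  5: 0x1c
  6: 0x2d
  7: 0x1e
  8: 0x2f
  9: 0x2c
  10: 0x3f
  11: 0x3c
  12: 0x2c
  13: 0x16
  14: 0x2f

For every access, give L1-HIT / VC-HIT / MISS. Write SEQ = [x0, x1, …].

SEQ = [MISS, L1-HIT, L1-HIT, L1-HIT, MISS, L1-HIT, VC-HIT, VC-HIT, VC-HIT, L1-HIT, MISS, L1-HIT, VC-HIT, MISS, VC-HIT]

#0 0x2f→b11/s1 MISS; vc=[]
#1 0x2d→b11/s1 L1-HIT; vc=[]
#2 0x2c→b11/s1 L1-HIT; vc=[]
#3 0x2d→b11/s1 L1-HIT; vc=[]
#4 0x1d→b7/s1 MISS; vc=[11]
#5 0x1c→b7/s1 L1-HIT; vc=[11]
#6 0x2d→b11/s1 VC-HIT; vc=[7]
#7 0x1e→b7/s1 VC-HIT; vc=[11]
#8 0x2f→b11/s1 VC-HIT; vc=[7]
#9 0x2c→b11/s1 L1-HIT; vc=[7]
#10 0x3f→b15/s1 MISS; vc=[7,11]
#11 0x3c→b15/s1 L1-HIT; vc=[7,11]
#12 0x2c→b11/s1 VC-HIT; vc=[7,15]
#13 0x16→b5/s1 MISS; vc=[7,15,11]
#14 0x2f→b11/s1 VC-HIT; vc=[7,15,5]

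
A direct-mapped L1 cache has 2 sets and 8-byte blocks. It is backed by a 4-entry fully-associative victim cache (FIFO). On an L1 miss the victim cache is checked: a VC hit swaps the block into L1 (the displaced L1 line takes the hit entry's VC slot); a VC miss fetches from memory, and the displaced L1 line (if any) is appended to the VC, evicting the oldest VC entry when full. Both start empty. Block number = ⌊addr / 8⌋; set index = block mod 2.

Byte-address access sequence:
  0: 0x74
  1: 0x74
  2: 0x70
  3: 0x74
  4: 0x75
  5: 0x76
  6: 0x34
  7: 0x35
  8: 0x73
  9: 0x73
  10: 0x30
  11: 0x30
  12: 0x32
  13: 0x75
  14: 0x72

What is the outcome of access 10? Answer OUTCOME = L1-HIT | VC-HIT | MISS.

  [0] addr=0x74 blk=14 s=0: MISS | VC []
  [1] addr=0x74 blk=14 s=0: L1-HIT | VC []
  [2] addr=0x70 blk=14 s=0: L1-HIT | VC []
  [3] addr=0x74 blk=14 s=0: L1-HIT | VC []
  [4] addr=0x75 blk=14 s=0: L1-HIT | VC []
  [5] addr=0x76 blk=14 s=0: L1-HIT | VC []
  [6] addr=0x34 blk=6 s=0: MISS | VC [14]
  [7] addr=0x35 blk=6 s=0: L1-HIT | VC [14]
  [8] addr=0x73 blk=14 s=0: VC-HIT | VC [6]
  [9] addr=0x73 blk=14 s=0: L1-HIT | VC [6]
  [10] addr=0x30 blk=6 s=0: VC-HIT | VC [14]
  [11] addr=0x30 blk=6 s=0: L1-HIT | VC [14]
  [12] addr=0x32 blk=6 s=0: L1-HIT | VC [14]
  [13] addr=0x75 blk=14 s=0: VC-HIT | VC [6]
  [14] addr=0x72 blk=14 s=0: L1-HIT | VC [6]

OUTCOME = VC-HIT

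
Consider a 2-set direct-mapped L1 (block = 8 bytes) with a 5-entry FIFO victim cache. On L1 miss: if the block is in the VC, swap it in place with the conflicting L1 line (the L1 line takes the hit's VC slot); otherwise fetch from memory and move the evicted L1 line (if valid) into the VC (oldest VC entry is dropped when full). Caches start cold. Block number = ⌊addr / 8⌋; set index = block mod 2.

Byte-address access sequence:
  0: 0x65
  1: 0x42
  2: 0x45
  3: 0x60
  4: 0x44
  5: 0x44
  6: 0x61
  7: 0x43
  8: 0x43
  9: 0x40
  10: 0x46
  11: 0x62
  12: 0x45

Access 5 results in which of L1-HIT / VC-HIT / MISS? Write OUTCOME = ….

0: 0x65 (blk 12, set 0) → MISS  vc=[]
1: 0x42 (blk 8, set 0) → MISS  vc=[12]
2: 0x45 (blk 8, set 0) → L1-HIT  vc=[12]
3: 0x60 (blk 12, set 0) → VC-HIT  vc=[8]
4: 0x44 (blk 8, set 0) → VC-HIT  vc=[12]
5: 0x44 (blk 8, set 0) → L1-HIT  vc=[12]
6: 0x61 (blk 12, set 0) → VC-HIT  vc=[8]
7: 0x43 (blk 8, set 0) → VC-HIT  vc=[12]
8: 0x43 (blk 8, set 0) → L1-HIT  vc=[12]
9: 0x40 (blk 8, set 0) → L1-HIT  vc=[12]
10: 0x46 (blk 8, set 0) → L1-HIT  vc=[12]
11: 0x62 (blk 12, set 0) → VC-HIT  vc=[8]
12: 0x45 (blk 8, set 0) → VC-HIT  vc=[12]

OUTCOME = L1-HIT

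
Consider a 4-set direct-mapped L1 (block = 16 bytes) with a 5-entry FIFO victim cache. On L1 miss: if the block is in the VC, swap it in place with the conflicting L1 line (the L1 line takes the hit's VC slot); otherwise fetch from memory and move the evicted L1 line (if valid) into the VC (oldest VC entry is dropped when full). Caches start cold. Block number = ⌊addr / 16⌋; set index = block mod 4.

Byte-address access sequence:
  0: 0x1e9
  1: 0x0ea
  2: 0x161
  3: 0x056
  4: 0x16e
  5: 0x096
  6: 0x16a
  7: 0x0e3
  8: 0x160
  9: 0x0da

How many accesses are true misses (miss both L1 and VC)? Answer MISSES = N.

#0 0x1e9→b30/s2 MISS; vc=[]
#1 0xea→b14/s2 MISS; vc=[30]
#2 0x161→b22/s2 MISS; vc=[30,14]
#3 0x56→b5/s1 MISS; vc=[30,14]
#4 0x16e→b22/s2 L1-HIT; vc=[30,14]
#5 0x96→b9/s1 MISS; vc=[30,14,5]
#6 0x16a→b22/s2 L1-HIT; vc=[30,14,5]
#7 0xe3→b14/s2 VC-HIT; vc=[30,22,5]
#8 0x160→b22/s2 VC-HIT; vc=[30,14,5]
#9 0xda→b13/s1 MISS; vc=[30,14,5,9]

MISSES = 6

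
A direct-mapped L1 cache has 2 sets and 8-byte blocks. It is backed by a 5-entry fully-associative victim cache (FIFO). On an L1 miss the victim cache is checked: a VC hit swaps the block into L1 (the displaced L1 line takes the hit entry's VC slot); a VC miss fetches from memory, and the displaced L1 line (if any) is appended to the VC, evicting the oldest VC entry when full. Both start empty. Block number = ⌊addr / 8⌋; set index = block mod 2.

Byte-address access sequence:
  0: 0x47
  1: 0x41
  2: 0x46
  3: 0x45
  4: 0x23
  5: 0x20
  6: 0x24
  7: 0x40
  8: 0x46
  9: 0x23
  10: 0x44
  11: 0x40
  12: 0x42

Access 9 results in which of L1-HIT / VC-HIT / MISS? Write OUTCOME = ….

OUTCOME = VC-HIT

  [0] addr=0x47 blk=8 s=0: MISS | VC []
  [1] addr=0x41 blk=8 s=0: L1-HIT | VC []
  [2] addr=0x46 blk=8 s=0: L1-HIT | VC []
  [3] addr=0x45 blk=8 s=0: L1-HIT | VC []
  [4] addr=0x23 blk=4 s=0: MISS | VC [8]
  [5] addr=0x20 blk=4 s=0: L1-HIT | VC [8]
  [6] addr=0x24 blk=4 s=0: L1-HIT | VC [8]
  [7] addr=0x40 blk=8 s=0: VC-HIT | VC [4]
  [8] addr=0x46 blk=8 s=0: L1-HIT | VC [4]
  [9] addr=0x23 blk=4 s=0: VC-HIT | VC [8]
  [10] addr=0x44 blk=8 s=0: VC-HIT | VC [4]
  [11] addr=0x40 blk=8 s=0: L1-HIT | VC [4]
  [12] addr=0x42 blk=8 s=0: L1-HIT | VC [4]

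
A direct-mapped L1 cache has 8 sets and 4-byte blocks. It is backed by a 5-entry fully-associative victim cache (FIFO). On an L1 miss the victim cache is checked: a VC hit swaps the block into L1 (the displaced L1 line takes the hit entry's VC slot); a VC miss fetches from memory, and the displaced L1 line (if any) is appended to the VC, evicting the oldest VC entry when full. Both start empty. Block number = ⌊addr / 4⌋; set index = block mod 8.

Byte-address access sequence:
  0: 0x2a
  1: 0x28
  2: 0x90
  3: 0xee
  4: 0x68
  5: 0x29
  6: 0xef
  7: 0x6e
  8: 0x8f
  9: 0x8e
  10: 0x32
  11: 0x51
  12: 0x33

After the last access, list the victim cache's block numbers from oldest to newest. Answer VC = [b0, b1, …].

  [0] addr=0x2a blk=10 s=2: MISS | VC []
  [1] addr=0x28 blk=10 s=2: L1-HIT | VC []
  [2] addr=0x90 blk=36 s=4: MISS | VC []
  [3] addr=0xee blk=59 s=3: MISS | VC []
  [4] addr=0x68 blk=26 s=2: MISS | VC [10]
  [5] addr=0x29 blk=10 s=2: VC-HIT | VC [26]
  [6] addr=0xef blk=59 s=3: L1-HIT | VC [26]
  [7] addr=0x6e blk=27 s=3: MISS | VC [26, 59]
  [8] addr=0x8f blk=35 s=3: MISS | VC [26, 59, 27]
  [9] addr=0x8e blk=35 s=3: L1-HIT | VC [26, 59, 27]
  [10] addr=0x32 blk=12 s=4: MISS | VC [26, 59, 27, 36]
  [11] addr=0x51 blk=20 s=4: MISS | VC [26, 59, 27, 36, 12]
  [12] addr=0x33 blk=12 s=4: VC-HIT | VC [26, 59, 27, 36, 20]

VC = [26, 59, 27, 36, 20]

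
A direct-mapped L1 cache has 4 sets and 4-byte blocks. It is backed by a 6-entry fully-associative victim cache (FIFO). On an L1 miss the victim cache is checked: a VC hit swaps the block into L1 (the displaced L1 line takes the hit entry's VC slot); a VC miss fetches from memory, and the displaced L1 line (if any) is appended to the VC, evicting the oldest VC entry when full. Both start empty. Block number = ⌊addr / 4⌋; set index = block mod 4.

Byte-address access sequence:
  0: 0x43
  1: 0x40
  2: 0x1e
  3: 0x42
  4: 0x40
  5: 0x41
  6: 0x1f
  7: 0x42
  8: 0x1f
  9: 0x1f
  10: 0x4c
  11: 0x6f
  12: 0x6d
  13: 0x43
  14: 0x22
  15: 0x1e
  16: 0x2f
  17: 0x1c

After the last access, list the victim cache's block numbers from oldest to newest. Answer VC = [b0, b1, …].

  [0] addr=0x43 blk=16 s=0: MISS | VC []
  [1] addr=0x40 blk=16 s=0: L1-HIT | VC []
  [2] addr=0x1e blk=7 s=3: MISS | VC []
  [3] addr=0x42 blk=16 s=0: L1-HIT | VC []
  [4] addr=0x40 blk=16 s=0: L1-HIT | VC []
  [5] addr=0x41 blk=16 s=0: L1-HIT | VC []
  [6] addr=0x1f blk=7 s=3: L1-HIT | VC []
  [7] addr=0x42 blk=16 s=0: L1-HIT | VC []
  [8] addr=0x1f blk=7 s=3: L1-HIT | VC []
  [9] addr=0x1f blk=7 s=3: L1-HIT | VC []
  [10] addr=0x4c blk=19 s=3: MISS | VC [7]
  [11] addr=0x6f blk=27 s=3: MISS | VC [7, 19]
  [12] addr=0x6d blk=27 s=3: L1-HIT | VC [7, 19]
  [13] addr=0x43 blk=16 s=0: L1-HIT | VC [7, 19]
  [14] addr=0x22 blk=8 s=0: MISS | VC [7, 19, 16]
  [15] addr=0x1e blk=7 s=3: VC-HIT | VC [27, 19, 16]
  [16] addr=0x2f blk=11 s=3: MISS | VC [27, 19, 16, 7]
  [17] addr=0x1c blk=7 s=3: VC-HIT | VC [27, 19, 16, 11]

VC = [27, 19, 16, 11]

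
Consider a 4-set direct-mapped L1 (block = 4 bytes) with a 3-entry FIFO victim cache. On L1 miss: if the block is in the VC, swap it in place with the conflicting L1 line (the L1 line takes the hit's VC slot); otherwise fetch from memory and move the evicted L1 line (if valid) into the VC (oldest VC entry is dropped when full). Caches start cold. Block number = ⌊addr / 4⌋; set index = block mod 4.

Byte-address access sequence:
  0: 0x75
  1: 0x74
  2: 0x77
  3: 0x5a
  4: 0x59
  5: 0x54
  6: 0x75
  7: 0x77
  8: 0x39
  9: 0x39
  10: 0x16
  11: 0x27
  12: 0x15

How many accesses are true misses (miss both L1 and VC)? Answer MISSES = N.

MISSES = 6

#0 0x75→b29/s1 MISS; vc=[]
#1 0x74→b29/s1 L1-HIT; vc=[]
#2 0x77→b29/s1 L1-HIT; vc=[]
#3 0x5a→b22/s2 MISS; vc=[]
#4 0x59→b22/s2 L1-HIT; vc=[]
#5 0x54→b21/s1 MISS; vc=[29]
#6 0x75→b29/s1 VC-HIT; vc=[21]
#7 0x77→b29/s1 L1-HIT; vc=[21]
#8 0x39→b14/s2 MISS; vc=[21,22]
#9 0x39→b14/s2 L1-HIT; vc=[21,22]
#10 0x16→b5/s1 MISS; vc=[21,22,29]
#11 0x27→b9/s1 MISS; vc=[22,29,5]
#12 0x15→b5/s1 VC-HIT; vc=[22,29,9]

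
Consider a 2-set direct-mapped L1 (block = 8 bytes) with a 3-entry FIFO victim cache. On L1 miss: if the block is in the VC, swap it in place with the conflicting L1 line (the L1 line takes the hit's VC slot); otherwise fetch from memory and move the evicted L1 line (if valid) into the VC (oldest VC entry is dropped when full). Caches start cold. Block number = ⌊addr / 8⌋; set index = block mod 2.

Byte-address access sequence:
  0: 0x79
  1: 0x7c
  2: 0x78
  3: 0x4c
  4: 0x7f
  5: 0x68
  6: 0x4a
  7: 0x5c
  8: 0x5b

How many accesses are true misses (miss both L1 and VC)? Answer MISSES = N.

MISSES = 4

#0 0x79→b15/s1 MISS; vc=[]
#1 0x7c→b15/s1 L1-HIT; vc=[]
#2 0x78→b15/s1 L1-HIT; vc=[]
#3 0x4c→b9/s1 MISS; vc=[15]
#4 0x7f→b15/s1 VC-HIT; vc=[9]
#5 0x68→b13/s1 MISS; vc=[9,15]
#6 0x4a→b9/s1 VC-HIT; vc=[13,15]
#7 0x5c→b11/s1 MISS; vc=[13,15,9]
#8 0x5b→b11/s1 L1-HIT; vc=[13,15,9]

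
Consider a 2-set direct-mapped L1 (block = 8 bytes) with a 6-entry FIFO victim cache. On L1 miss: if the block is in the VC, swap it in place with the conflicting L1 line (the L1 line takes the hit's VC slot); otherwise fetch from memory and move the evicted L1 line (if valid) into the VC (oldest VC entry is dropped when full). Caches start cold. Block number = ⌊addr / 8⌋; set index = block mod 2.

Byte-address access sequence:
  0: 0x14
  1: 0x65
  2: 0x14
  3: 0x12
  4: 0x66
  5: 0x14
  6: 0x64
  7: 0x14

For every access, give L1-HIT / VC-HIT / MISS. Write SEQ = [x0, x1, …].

0: 0x14 (blk 2, set 0) → MISS  vc=[]
1: 0x65 (blk 12, set 0) → MISS  vc=[2]
2: 0x14 (blk 2, set 0) → VC-HIT  vc=[12]
3: 0x12 (blk 2, set 0) → L1-HIT  vc=[12]
4: 0x66 (blk 12, set 0) → VC-HIT  vc=[2]
5: 0x14 (blk 2, set 0) → VC-HIT  vc=[12]
6: 0x64 (blk 12, set 0) → VC-HIT  vc=[2]
7: 0x14 (blk 2, set 0) → VC-HIT  vc=[12]

SEQ = [MISS, MISS, VC-HIT, L1-HIT, VC-HIT, VC-HIT, VC-HIT, VC-HIT]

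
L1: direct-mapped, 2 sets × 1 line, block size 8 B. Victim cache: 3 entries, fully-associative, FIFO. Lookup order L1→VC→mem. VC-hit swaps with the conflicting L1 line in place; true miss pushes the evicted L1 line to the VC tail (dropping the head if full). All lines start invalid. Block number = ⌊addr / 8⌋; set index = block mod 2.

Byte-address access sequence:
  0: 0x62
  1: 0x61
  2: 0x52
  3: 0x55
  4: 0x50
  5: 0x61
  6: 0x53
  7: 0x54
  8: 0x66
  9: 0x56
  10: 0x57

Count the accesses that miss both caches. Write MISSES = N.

0: 0x62 (blk 12, set 0) → MISS  vc=[]
1: 0x61 (blk 12, set 0) → L1-HIT  vc=[]
2: 0x52 (blk 10, set 0) → MISS  vc=[12]
3: 0x55 (blk 10, set 0) → L1-HIT  vc=[12]
4: 0x50 (blk 10, set 0) → L1-HIT  vc=[12]
5: 0x61 (blk 12, set 0) → VC-HIT  vc=[10]
6: 0x53 (blk 10, set 0) → VC-HIT  vc=[12]
7: 0x54 (blk 10, set 0) → L1-HIT  vc=[12]
8: 0x66 (blk 12, set 0) → VC-HIT  vc=[10]
9: 0x56 (blk 10, set 0) → VC-HIT  vc=[12]
10: 0x57 (blk 10, set 0) → L1-HIT  vc=[12]

MISSES = 2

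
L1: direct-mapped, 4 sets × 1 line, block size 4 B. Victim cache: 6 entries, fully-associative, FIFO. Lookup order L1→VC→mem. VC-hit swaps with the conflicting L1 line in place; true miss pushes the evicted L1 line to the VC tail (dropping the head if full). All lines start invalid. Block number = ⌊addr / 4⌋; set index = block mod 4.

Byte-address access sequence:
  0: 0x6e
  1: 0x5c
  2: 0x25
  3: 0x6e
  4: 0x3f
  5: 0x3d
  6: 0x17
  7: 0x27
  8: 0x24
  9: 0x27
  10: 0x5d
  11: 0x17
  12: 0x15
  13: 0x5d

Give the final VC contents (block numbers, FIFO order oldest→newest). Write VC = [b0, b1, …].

  [0] addr=0x6e blk=27 s=3: MISS | VC []
  [1] addr=0x5c blk=23 s=3: MISS | VC [27]
  [2] addr=0x25 blk=9 s=1: MISS | VC [27]
  [3] addr=0x6e blk=27 s=3: VC-HIT | VC [23]
  [4] addr=0x3f blk=15 s=3: MISS | VC [23, 27]
  [5] addr=0x3d blk=15 s=3: L1-HIT | VC [23, 27]
  [6] addr=0x17 blk=5 s=1: MISS | VC [23, 27, 9]
  [7] addr=0x27 blk=9 s=1: VC-HIT | VC [23, 27, 5]
  [8] addr=0x24 blk=9 s=1: L1-HIT | VC [23, 27, 5]
  [9] addr=0x27 blk=9 s=1: L1-HIT | VC [23, 27, 5]
  [10] addr=0x5d blk=23 s=3: VC-HIT | VC [15, 27, 5]
  [11] addr=0x17 blk=5 s=1: VC-HIT | VC [15, 27, 9]
  [12] addr=0x15 blk=5 s=1: L1-HIT | VC [15, 27, 9]
  [13] addr=0x5d blk=23 s=3: L1-HIT | VC [15, 27, 9]

VC = [15, 27, 9]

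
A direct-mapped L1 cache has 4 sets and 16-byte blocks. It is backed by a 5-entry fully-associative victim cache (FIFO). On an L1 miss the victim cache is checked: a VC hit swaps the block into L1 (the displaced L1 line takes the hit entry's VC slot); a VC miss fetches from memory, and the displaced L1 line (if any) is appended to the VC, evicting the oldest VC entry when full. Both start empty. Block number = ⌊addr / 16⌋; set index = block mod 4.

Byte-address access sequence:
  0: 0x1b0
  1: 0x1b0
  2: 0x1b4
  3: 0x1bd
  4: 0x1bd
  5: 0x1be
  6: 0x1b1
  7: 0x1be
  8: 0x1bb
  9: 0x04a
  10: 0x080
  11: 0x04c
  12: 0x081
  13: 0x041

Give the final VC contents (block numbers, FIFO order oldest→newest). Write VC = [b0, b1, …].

VC = [8]

#0 0x1b0→b27/s3 MISS; vc=[]
#1 0x1b0→b27/s3 L1-HIT; vc=[]
#2 0x1b4→b27/s3 L1-HIT; vc=[]
#3 0x1bd→b27/s3 L1-HIT; vc=[]
#4 0x1bd→b27/s3 L1-HIT; vc=[]
#5 0x1be→b27/s3 L1-HIT; vc=[]
#6 0x1b1→b27/s3 L1-HIT; vc=[]
#7 0x1be→b27/s3 L1-HIT; vc=[]
#8 0x1bb→b27/s3 L1-HIT; vc=[]
#9 0x4a→b4/s0 MISS; vc=[]
#10 0x80→b8/s0 MISS; vc=[4]
#11 0x4c→b4/s0 VC-HIT; vc=[8]
#12 0x81→b8/s0 VC-HIT; vc=[4]
#13 0x41→b4/s0 VC-HIT; vc=[8]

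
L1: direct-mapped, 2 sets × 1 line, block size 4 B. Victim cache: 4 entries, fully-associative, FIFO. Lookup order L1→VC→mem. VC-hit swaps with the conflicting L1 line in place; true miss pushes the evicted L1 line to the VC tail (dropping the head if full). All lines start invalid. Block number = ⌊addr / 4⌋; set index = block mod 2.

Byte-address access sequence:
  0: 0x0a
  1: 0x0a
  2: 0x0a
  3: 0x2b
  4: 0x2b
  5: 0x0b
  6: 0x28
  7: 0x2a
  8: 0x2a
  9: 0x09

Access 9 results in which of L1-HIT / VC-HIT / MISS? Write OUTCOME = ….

#0 0xa→b2/s0 MISS; vc=[]
#1 0xa→b2/s0 L1-HIT; vc=[]
#2 0xa→b2/s0 L1-HIT; vc=[]
#3 0x2b→b10/s0 MISS; vc=[2]
#4 0x2b→b10/s0 L1-HIT; vc=[2]
#5 0xb→b2/s0 VC-HIT; vc=[10]
#6 0x28→b10/s0 VC-HIT; vc=[2]
#7 0x2a→b10/s0 L1-HIT; vc=[2]
#8 0x2a→b10/s0 L1-HIT; vc=[2]
#9 0x9→b2/s0 VC-HIT; vc=[10]

OUTCOME = VC-HIT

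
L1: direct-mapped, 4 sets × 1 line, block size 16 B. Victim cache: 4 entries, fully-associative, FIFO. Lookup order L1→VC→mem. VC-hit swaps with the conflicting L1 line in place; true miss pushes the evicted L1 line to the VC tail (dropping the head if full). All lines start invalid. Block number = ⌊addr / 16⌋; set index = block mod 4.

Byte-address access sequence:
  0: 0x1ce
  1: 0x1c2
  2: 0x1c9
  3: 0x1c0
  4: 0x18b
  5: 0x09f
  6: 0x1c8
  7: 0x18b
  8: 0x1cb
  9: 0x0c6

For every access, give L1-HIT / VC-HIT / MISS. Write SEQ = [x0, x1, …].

#0 0x1ce→b28/s0 MISS; vc=[]
#1 0x1c2→b28/s0 L1-HIT; vc=[]
#2 0x1c9→b28/s0 L1-HIT; vc=[]
#3 0x1c0→b28/s0 L1-HIT; vc=[]
#4 0x18b→b24/s0 MISS; vc=[28]
#5 0x9f→b9/s1 MISS; vc=[28]
#6 0x1c8→b28/s0 VC-HIT; vc=[24]
#7 0x18b→b24/s0 VC-HIT; vc=[28]
#8 0x1cb→b28/s0 VC-HIT; vc=[24]
#9 0xc6→b12/s0 MISS; vc=[24,28]

SEQ = [MISS, L1-HIT, L1-HIT, L1-HIT, MISS, MISS, VC-HIT, VC-HIT, VC-HIT, MISS]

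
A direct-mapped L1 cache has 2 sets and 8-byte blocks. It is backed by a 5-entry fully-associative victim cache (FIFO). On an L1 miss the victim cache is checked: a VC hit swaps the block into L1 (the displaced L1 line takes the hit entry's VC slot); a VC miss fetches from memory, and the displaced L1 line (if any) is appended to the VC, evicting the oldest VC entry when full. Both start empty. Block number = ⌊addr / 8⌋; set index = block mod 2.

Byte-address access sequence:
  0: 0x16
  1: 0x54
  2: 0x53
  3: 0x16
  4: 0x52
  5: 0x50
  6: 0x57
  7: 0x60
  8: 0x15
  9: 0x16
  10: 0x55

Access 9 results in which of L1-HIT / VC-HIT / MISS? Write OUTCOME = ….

OUTCOME = L1-HIT

0: 0x16 (blk 2, set 0) → MISS  vc=[]
1: 0x54 (blk 10, set 0) → MISS  vc=[2]
2: 0x53 (blk 10, set 0) → L1-HIT  vc=[2]
3: 0x16 (blk 2, set 0) → VC-HIT  vc=[10]
4: 0x52 (blk 10, set 0) → VC-HIT  vc=[2]
5: 0x50 (blk 10, set 0) → L1-HIT  vc=[2]
6: 0x57 (blk 10, set 0) → L1-HIT  vc=[2]
7: 0x60 (blk 12, set 0) → MISS  vc=[2, 10]
8: 0x15 (blk 2, set 0) → VC-HIT  vc=[12, 10]
9: 0x16 (blk 2, set 0) → L1-HIT  vc=[12, 10]
10: 0x55 (blk 10, set 0) → VC-HIT  vc=[12, 2]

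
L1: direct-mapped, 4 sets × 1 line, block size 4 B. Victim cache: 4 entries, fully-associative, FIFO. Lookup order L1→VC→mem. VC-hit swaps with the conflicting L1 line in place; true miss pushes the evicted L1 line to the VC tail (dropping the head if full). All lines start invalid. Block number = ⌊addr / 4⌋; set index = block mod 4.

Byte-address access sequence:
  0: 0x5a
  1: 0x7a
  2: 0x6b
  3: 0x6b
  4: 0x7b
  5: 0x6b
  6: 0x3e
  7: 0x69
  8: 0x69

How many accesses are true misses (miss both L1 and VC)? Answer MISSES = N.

MISSES = 4

#0 0x5a→b22/s2 MISS; vc=[]
#1 0x7a→b30/s2 MISS; vc=[22]
#2 0x6b→b26/s2 MISS; vc=[22,30]
#3 0x6b→b26/s2 L1-HIT; vc=[22,30]
#4 0x7b→b30/s2 VC-HIT; vc=[22,26]
#5 0x6b→b26/s2 VC-HIT; vc=[22,30]
#6 0x3e→b15/s3 MISS; vc=[22,30]
#7 0x69→b26/s2 L1-HIT; vc=[22,30]
#8 0x69→b26/s2 L1-HIT; vc=[22,30]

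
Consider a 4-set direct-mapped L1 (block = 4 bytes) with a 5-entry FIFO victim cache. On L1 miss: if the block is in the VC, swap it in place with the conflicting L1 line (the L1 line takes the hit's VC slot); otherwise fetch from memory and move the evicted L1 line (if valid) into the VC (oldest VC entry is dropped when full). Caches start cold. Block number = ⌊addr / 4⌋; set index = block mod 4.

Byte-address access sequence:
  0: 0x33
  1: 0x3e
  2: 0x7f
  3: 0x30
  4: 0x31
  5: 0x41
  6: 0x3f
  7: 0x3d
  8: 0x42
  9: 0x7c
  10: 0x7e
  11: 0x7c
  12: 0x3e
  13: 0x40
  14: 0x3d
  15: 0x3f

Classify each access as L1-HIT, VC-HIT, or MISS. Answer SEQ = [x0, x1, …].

  [0] addr=0x33 blk=12 s=0: MISS | VC []
  [1] addr=0x3e blk=15 s=3: MISS | VC []
  [2] addr=0x7f blk=31 s=3: MISS | VC [15]
  [3] addr=0x30 blk=12 s=0: L1-HIT | VC [15]
  [4] addr=0x31 blk=12 s=0: L1-HIT | VC [15]
  [5] addr=0x41 blk=16 s=0: MISS | VC [15, 12]
  [6] addr=0x3f blk=15 s=3: VC-HIT | VC [31, 12]
  [7] addr=0x3d blk=15 s=3: L1-HIT | VC [31, 12]
  [8] addr=0x42 blk=16 s=0: L1-HIT | VC [31, 12]
  [9] addr=0x7c blk=31 s=3: VC-HIT | VC [15, 12]
  [10] addr=0x7e blk=31 s=3: L1-HIT | VC [15, 12]
  [11] addr=0x7c blk=31 s=3: L1-HIT | VC [15, 12]
  [12] addr=0x3e blk=15 s=3: VC-HIT | VC [31, 12]
  [13] addr=0x40 blk=16 s=0: L1-HIT | VC [31, 12]
  [14] addr=0x3d blk=15 s=3: L1-HIT | VC [31, 12]
  [15] addr=0x3f blk=15 s=3: L1-HIT | VC [31, 12]

SEQ = [MISS, MISS, MISS, L1-HIT, L1-HIT, MISS, VC-HIT, L1-HIT, L1-HIT, VC-HIT, L1-HIT, L1-HIT, VC-HIT, L1-HIT, L1-HIT, L1-HIT]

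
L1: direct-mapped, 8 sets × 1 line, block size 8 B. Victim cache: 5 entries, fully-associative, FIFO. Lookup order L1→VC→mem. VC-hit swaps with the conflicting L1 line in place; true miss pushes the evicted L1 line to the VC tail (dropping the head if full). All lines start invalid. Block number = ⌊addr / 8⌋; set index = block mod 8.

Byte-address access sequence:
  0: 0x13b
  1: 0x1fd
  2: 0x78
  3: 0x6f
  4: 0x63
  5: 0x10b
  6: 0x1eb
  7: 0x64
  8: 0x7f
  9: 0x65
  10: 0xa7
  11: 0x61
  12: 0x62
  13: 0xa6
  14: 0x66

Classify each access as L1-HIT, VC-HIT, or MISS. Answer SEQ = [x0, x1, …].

  [0] addr=0x13b blk=39 s=7: MISS | VC []
  [1] addr=0x1fd blk=63 s=7: MISS | VC [39]
  [2] addr=0x78 blk=15 s=7: MISS | VC [39, 63]
  [3] addr=0x6f blk=13 s=5: MISS | VC [39, 63]
  [4] addr=0x63 blk=12 s=4: MISS | VC [39, 63]
  [5] addr=0x10b blk=33 s=1: MISS | VC [39, 63]
  [6] addr=0x1eb blk=61 s=5: MISS | VC [39, 63, 13]
  [7] addr=0x64 blk=12 s=4: L1-HIT | VC [39, 63, 13]
  [8] addr=0x7f blk=15 s=7: L1-HIT | VC [39, 63, 13]
  [9] addr=0x65 blk=12 s=4: L1-HIT | VC [39, 63, 13]
  [10] addr=0xa7 blk=20 s=4: MISS | VC [39, 63, 13, 12]
  [11] addr=0x61 blk=12 s=4: VC-HIT | VC [39, 63, 13, 20]
  [12] addr=0x62 blk=12 s=4: L1-HIT | VC [39, 63, 13, 20]
  [13] addr=0xa6 blk=20 s=4: VC-HIT | VC [39, 63, 13, 12]
  [14] addr=0x66 blk=12 s=4: VC-HIT | VC [39, 63, 13, 20]

SEQ = [MISS, MISS, MISS, MISS, MISS, MISS, MISS, L1-HIT, L1-HIT, L1-HIT, MISS, VC-HIT, L1-HIT, VC-HIT, VC-HIT]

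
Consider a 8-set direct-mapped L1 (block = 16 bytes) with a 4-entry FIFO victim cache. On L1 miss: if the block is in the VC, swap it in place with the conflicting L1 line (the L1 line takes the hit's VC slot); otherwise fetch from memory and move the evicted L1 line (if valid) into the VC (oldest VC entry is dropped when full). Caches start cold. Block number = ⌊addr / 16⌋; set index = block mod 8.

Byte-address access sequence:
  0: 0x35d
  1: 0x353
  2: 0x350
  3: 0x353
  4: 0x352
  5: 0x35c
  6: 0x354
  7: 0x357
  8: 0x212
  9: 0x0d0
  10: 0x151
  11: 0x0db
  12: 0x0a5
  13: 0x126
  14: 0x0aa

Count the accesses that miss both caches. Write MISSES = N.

MISSES = 6

0: 0x35d (blk 53, set 5) → MISS  vc=[]
1: 0x353 (blk 53, set 5) → L1-HIT  vc=[]
2: 0x350 (blk 53, set 5) → L1-HIT  vc=[]
3: 0x353 (blk 53, set 5) → L1-HIT  vc=[]
4: 0x352 (blk 53, set 5) → L1-HIT  vc=[]
5: 0x35c (blk 53, set 5) → L1-HIT  vc=[]
6: 0x354 (blk 53, set 5) → L1-HIT  vc=[]
7: 0x357 (blk 53, set 5) → L1-HIT  vc=[]
8: 0x212 (blk 33, set 1) → MISS  vc=[]
9: 0xd0 (blk 13, set 5) → MISS  vc=[53]
10: 0x151 (blk 21, set 5) → MISS  vc=[53, 13]
11: 0xdb (blk 13, set 5) → VC-HIT  vc=[53, 21]
12: 0xa5 (blk 10, set 2) → MISS  vc=[53, 21]
13: 0x126 (blk 18, set 2) → MISS  vc=[53, 21, 10]
14: 0xaa (blk 10, set 2) → VC-HIT  vc=[53, 21, 18]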